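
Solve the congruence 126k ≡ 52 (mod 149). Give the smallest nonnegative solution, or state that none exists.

69

gcd(149, 126):
  149 = 1·126 + 23
  126 = 5·23 + 11
  23 = 2·11 + 1
  11 = 11·1
so gcd(149, 126) = 1.
1 divides 52, so solutions exist.
Back-substitute for Bézout coefficients:
  1 = 23 - 2·11
  ... = 126·(-13) + 149·(11)
So 126·(-13) ≡ 1 (mod 149); multiply by 52: k ≡ -676 (mod 149).
Smallest nonnegative: k = -676 mod 149 = 69.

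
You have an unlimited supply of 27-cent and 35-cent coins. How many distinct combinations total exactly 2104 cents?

Need nonnegative integers with 27j + 35k = 2104.
gcd(27, 35) = 1, and 27·(13) + 35·(-10) = 1.
So (j₀, k₀) = (27352, -21040); general j = 27352 + 35t, k = -21040 - 27t.
j ≥ 0 ⇒ t ≥ -781; k ≥ 0 ⇒ t ≤ -780. That's 2 values of t.

2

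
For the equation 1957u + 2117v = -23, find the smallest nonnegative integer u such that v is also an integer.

278

gcd(2117, 1957) = 1  (2117 = 1×1957 + 160, 1957 = 12×160 + 37, 160 = 4×37 + 12, 37 = 3×12 + 1, 12 = 12×1).
1 divides -23, so solutions exist.
Back-substituting, 1957×(172) + 2117×(-159) = 1.
Scale by -23/1 = -23: (u₀, v₀) = (-3956, 3657).
General solution: u = -3956 + 2117t, v = 3657 - 1957t for integer t.
u ≥ 0: smallest is -3956 mod 2117 = 278 (at t = 2), with v = -257.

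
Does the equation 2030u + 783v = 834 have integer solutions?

gcd(2030, 783):
  2030 = 2·783 + 464
  783 = 1·464 + 319
  464 = 1·319 + 145
  319 = 2·145 + 29
  145 = 5·29
so gcd(2030, 783) = 29.
29 does not divide 834 (remainder 22), so no integer solutions.

no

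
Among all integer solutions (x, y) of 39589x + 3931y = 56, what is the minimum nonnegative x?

2170

gcd(39589, 3931) = 1.
1 divides 56, so solutions exist.
By Bézout, 39589*(-944) + 3931*(9507) = 1.
Scale by 56/1 = 56: (x₀, y₀) = (-52864, 532392).
General solution: x = -52864 + 3931t, y = 532392 - 39589t for integer t.
x ≥ 0: smallest is -52864 mod 3931 = 2170 (at t = 14), with y = -21854.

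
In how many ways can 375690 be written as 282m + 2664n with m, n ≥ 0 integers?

3

gcd(2664, 282) = 6  (2664 = 9·282 + 126, 282 = 2·126 + 30, 126 = 4·30 + 6, 30 = 5·6).
Back-substituting, 282·(-85) + 2664·(9) = 6.
Scale by 62615: one solution is (-5322275, 563535). Reduce m mod 444: (397, 99).
General: m = 397 + 444t, n = 99 - 47t.
m ≥ 0 ⇒ t ≥ 0; n ≥ 0 ⇒ t ≤ 2. So t ∈ [0, 2]: 3 solutions.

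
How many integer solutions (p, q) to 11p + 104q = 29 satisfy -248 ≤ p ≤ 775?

gcd(104, 11) = 1.
By Bézout, 11×(19) + 104×(-2) = 1.
Particular solution: (31, -3).
General solution: p = 31 + 104t, q = -3 - 11t for integer t.
-248 ≤ 31 + 104t ≤ 775 gives t ∈ [-2, 7], which is 10 values.

10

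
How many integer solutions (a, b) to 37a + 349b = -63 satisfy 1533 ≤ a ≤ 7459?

17

gcd(349, 37) = 1  (349 = 9·37 + 16, 37 = 2·16 + 5, 16 = 3·5 + 1, 5 = 5·1).
Back-substituting, 37·(-66) + 349·(7) = 1.
Scale by -63: particular solution (4158, -441); reduce a mod 349: (319, -34).
General solution: a = 319 + 349t, b = -34 - 37t for integer t.
1533 ≤ 319 + 349t ≤ 7459 gives t ∈ [4, 20], which is 17 values.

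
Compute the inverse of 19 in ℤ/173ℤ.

gcd(173, 19) = 1  (173 = 9×19 + 2, 19 = 9×2 + 1, 2 = 2×1).
Back-substituting, 19×(82) + 173×(-9) = 1.
So 19×82 ≡ 1 (mod 173), and 82 mod 173 = 82.

82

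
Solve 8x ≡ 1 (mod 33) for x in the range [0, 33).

29

gcd(33, 8):
  33 = 4×8 + 1
  8 = 8×1
so gcd(33, 8) = 1.
Back-substitute for Bézout coefficients:
  1 = 33 - 4×8
  ... = 8×(-4) + 33×(1)
So 8×-4 ≡ 1 (mod 33), and -4 mod 33 = 29.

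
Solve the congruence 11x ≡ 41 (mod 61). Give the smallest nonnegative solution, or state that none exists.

gcd(61, 11):
  61 = 5·11 + 6
  11 = 1·6 + 5
  6 = 1·5 + 1
  5 = 5·1
so gcd(61, 11) = 1.
1 divides 41, so solutions exist.
Back-substitute for Bézout coefficients:
  1 = 6 - 1·5
  ... = 11·(-11) + 61·(2)
So 11·(-11) ≡ 1 (mod 61); multiply by 41: x ≡ -451 (mod 61).
Smallest nonnegative: x = -451 mod 61 = 37.

37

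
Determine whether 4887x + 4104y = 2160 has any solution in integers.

gcd(4887, 4104):
  4887 = 1·4104 + 783
  4104 = 5·783 + 189
  783 = 4·189 + 27
  189 = 7·27
so gcd(4887, 4104) = 27.
27 divides 2160, so integer solutions exist.

yes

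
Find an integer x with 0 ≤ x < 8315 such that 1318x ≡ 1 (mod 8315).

gcd(8315, 1318) = 1  (8315 = 6·1318 + 407, 1318 = 3·407 + 97, 407 = 4·97 + 19, 97 = 5·19 + 2, 19 = 9·2 + 1, 2 = 2·1).
Back-substituting, 1318·(-3943) + 8315·(625) = 1.
So 1318·-3943 ≡ 1 (mod 8315), and -3943 mod 8315 = 4372.

4372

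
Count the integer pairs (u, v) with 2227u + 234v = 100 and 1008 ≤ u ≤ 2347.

6

gcd(2227, 234):
  2227 = 9*234 + 121
  234 = 1*121 + 113
  121 = 1*113 + 8
  113 = 14*8 + 1
  8 = 8*1
so gcd(2227, 234) = 1.
Back-substitute for Bézout coefficients:
  1 = 113 - 14*8
  ... = 2227*(-29) + 234*(276)
Scale by 100: particular solution (-2900, 27600); reduce u mod 234: (142, -1351).
General solution: u = 142 + 234t, v = -1351 - 2227t for integer t.
1008 ≤ 142 + 234t ≤ 2347 gives t ∈ [4, 9], which is 6 values.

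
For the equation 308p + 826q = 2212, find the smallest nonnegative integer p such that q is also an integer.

34

gcd(826, 308) = 14  (826 = 2*308 + 210, 308 = 1*210 + 98, 210 = 2*98 + 14, 98 = 7*14).
14 divides 2212, so solutions exist.
Back-substituting, 308*(-8) + 826*(3) = 14.
Scale by 2212/14 = 158: (p₀, q₀) = (-1264, 474).
General solution: p = -1264 + 59t, q = 474 - 22t for integer t.
p ≥ 0: smallest is -1264 mod 59 = 34 (at t = 22), with q = -10.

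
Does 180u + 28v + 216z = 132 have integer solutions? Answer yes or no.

gcd(180, 28) = 4  (180 = 6·28 + 12, 28 = 2·12 + 4, 12 = 3·4).
gcd(4, 216) = 4.
4 divides 132, so integer solutions exist.

yes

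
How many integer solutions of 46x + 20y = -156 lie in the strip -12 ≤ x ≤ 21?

gcd(46, 20):
  46 = 2·20 + 6
  20 = 3·6 + 2
  6 = 3·2
so gcd(46, 20) = 2.
Back-substitute for Bézout coefficients:
  2 = 20 - 3·6
  ... = 46·(-3) + 20·(7)
Scale by -78: particular solution (234, -546); reduce x mod 10: (4, -17).
General solution: x = 4 + 10t, y = -17 - 23t for integer t.
-12 ≤ 4 + 10t ≤ 21 gives t ∈ [-1, 1], which is 3 values.

3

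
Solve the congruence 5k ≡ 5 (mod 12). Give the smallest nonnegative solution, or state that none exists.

1

gcd(12, 5):
  12 = 2*5 + 2
  5 = 2*2 + 1
  2 = 2*1
so gcd(12, 5) = 1.
1 divides 5, so solutions exist.
Back-substitute for Bézout coefficients:
  1 = 5 - 2*2
  ... = 5*(5) + 12*(-2)
So 5*(5) ≡ 1 (mod 12); multiply by 5: k ≡ 25 (mod 12).
Smallest nonnegative: k = 25 mod 12 = 1.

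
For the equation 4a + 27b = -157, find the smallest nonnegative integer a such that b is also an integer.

8

gcd(27, 4):
  27 = 6×4 + 3
  4 = 1×3 + 1
  3 = 3×1
so gcd(27, 4) = 1.
1 divides -157, so solutions exist.
Back-substitute for Bézout coefficients:
  1 = 4 - 1×3
  ... = 4×(7) + 27×(-1)
Scale by -157/1 = -157: (a₀, b₀) = (-1099, 157).
General solution: a = -1099 + 27t, b = 157 - 4t for integer t.
a ≥ 0: smallest is -1099 mod 27 = 8 (at t = 41), with b = -7.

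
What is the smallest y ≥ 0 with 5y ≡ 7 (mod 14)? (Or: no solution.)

gcd(14, 5):
  14 = 2·5 + 4
  5 = 1·4 + 1
  4 = 4·1
so gcd(14, 5) = 1.
1 divides 7, so solutions exist.
Back-substitute for Bézout coefficients:
  1 = 5 - 1·4
  ... = 5·(3) + 14·(-1)
So 5·(3) ≡ 1 (mod 14); multiply by 7: y ≡ 21 (mod 14).
Smallest nonnegative: y = 21 mod 14 = 7.

7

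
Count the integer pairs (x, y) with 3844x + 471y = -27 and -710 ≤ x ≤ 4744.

11

gcd(3844, 471) = 1  (3844 = 8·471 + 76, 471 = 6·76 + 15, 76 = 5·15 + 1, 15 = 15·1).
Back-substituting, 3844·(31) + 471·(-253) = 1.
Scale by -27: particular solution (-837, 6831); reduce x mod 471: (105, -857).
General solution: x = 105 + 471t, y = -857 - 3844t for integer t.
-710 ≤ 105 + 471t ≤ 4744 gives t ∈ [-1, 9], which is 11 values.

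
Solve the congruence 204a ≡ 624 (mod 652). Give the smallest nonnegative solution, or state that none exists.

gcd(652, 204) = 4  (652 = 3×204 + 40, 204 = 5×40 + 4, 40 = 10×4).
4 divides 624, so solutions exist.
Back-substituting, 204×(16) + 652×(-5) = 4.
So 204×(16) ≡ 4 (mod 652); multiply by 156: a ≡ 2496 (mod 163).
Smallest nonnegative: a = 2496 mod 163 = 51.

51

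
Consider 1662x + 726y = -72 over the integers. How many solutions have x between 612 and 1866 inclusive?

gcd(1662, 726) = 6.
By Bézout, 1662×(-38) + 726×(87) = 6.
Particular solution: (93, -213).
General solution: x = 93 + 121t, y = -213 - 277t for integer t.
612 ≤ 93 + 121t ≤ 1866 gives t ∈ [5, 14], which is 10 values.

10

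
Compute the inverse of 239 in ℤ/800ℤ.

559

gcd(800, 239) = 1  (800 = 3×239 + 83, 239 = 2×83 + 73, 83 = 1×73 + 10, 73 = 7×10 + 3, 10 = 3×3 + 1, 3 = 3×1).
Back-substituting, 239×(-241) + 800×(72) = 1.
So 239×-241 ≡ 1 (mod 800), and -241 mod 800 = 559.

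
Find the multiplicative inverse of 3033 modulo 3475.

3247

gcd(3475, 3033) = 1  (3475 = 1·3033 + 442, 3033 = 6·442 + 381, 442 = 1·381 + 61, 381 = 6·61 + 15, 61 = 4·15 + 1, 15 = 15·1).
Back-substituting, 3033·(-228) + 3475·(199) = 1.
So 3033·-228 ≡ 1 (mod 3475), and -228 mod 3475 = 3247.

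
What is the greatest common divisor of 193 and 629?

1

gcd(629, 193):
  629 = 3*193 + 50
  193 = 3*50 + 43
  50 = 1*43 + 7
  43 = 6*7 + 1
  7 = 7*1
so gcd(629, 193) = 1.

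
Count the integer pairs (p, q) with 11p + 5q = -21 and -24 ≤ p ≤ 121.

gcd(11, 5) = 1  (11 = 2·5 + 1, 5 = 5·1).
Back-substituting, 11·(1) + 5·(-2) = 1.
Scale by -21: particular solution (-21, 42); reduce p mod 5: (4, -13).
General solution: p = 4 + 5t, q = -13 - 11t for integer t.
-24 ≤ 4 + 5t ≤ 121 gives t ∈ [-5, 23], which is 29 values.

29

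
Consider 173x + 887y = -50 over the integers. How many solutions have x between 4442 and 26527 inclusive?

gcd(887, 173) = 1  (887 = 5*173 + 22, 173 = 7*22 + 19, 22 = 1*19 + 3, 19 = 6*3 + 1, 3 = 3*1).
Back-substituting, 173*(282) + 887*(-55) = 1.
Scale by -50: particular solution (-14100, 2750); reduce x mod 887: (92, -18).
General solution: x = 92 + 887t, y = -18 - 173t for integer t.
4442 ≤ 92 + 887t ≤ 26527 gives t ∈ [5, 29], which is 25 values.

25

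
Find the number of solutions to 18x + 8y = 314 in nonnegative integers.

5

gcd(18, 8) = 2  (18 = 2·8 + 2, 8 = 4·2).
Back-substituting, 18·(1) + 8·(-2) = 2.
Scale by 157: one solution is (157, -314). Reduce x mod 4: (1, 37).
General: x = 1 + 4t, y = 37 - 9t.
x ≥ 0 ⇒ t ≥ 0; y ≥ 0 ⇒ t ≤ 4. So t ∈ [0, 4]: 5 solutions.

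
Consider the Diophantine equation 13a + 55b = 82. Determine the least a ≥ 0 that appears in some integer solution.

19

gcd(55, 13) = 1.
1 divides 82, so solutions exist.
By Bézout, 13×(17) + 55×(-4) = 1.
Scale by 82/1 = 82: (a₀, b₀) = (1394, -328).
General solution: a = 1394 + 55t, b = -328 - 13t for integer t.
a ≥ 0: smallest is 1394 mod 55 = 19 (at t = -25), with b = -3.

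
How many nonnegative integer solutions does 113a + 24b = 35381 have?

gcd(113, 24) = 1  (113 = 4×24 + 17, 24 = 1×17 + 7, 17 = 2×7 + 3, 7 = 2×3 + 1, 3 = 3×1).
Back-substituting, 113×(-7) + 24×(33) = 1.
Scale by 35381: one solution is (-247667, 1167573). Reduce a mod 24: (13, 1413).
General: a = 13 + 24t, b = 1413 - 113t.
a ≥ 0 ⇒ t ≥ 0; b ≥ 0 ⇒ t ≤ 12. So t ∈ [0, 12]: 13 solutions.

13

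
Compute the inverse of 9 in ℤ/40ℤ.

gcd(40, 9) = 1.
By Bézout, 9*(9) + 40*(-2) = 1.
So 9*9 ≡ 1 (mod 40), and 9 mod 40 = 9.

9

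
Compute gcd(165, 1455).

gcd(1455, 165):
  1455 = 8*165 + 135
  165 = 1*135 + 30
  135 = 4*30 + 15
  30 = 2*15
so gcd(1455, 165) = 15.

15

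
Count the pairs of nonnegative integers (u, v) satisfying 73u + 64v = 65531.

14

gcd(73, 64) = 1  (73 = 1×64 + 9, 64 = 7×9 + 1, 9 = 9×1).
Back-substituting, 73×(-7) + 64×(8) = 1.
Scale by 65531: one solution is (-458717, 524248). Reduce u mod 64: (35, 984).
General: u = 35 + 64t, v = 984 - 73t.
u ≥ 0 ⇒ t ≥ 0; v ≥ 0 ⇒ t ≤ 13. So t ∈ [0, 13]: 14 solutions.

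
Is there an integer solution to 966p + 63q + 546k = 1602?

no

gcd(966, 63) = 21  (966 = 15·63 + 21, 63 = 3·21).
gcd(21, 546) = 21.
21 does not divide 1602 (remainder 6), so no integer solutions.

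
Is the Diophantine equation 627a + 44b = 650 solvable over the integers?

no

gcd(627, 44) = 11  (627 = 14×44 + 11, 44 = 4×11).
11 does not divide 650 (remainder 1), so no integer solutions.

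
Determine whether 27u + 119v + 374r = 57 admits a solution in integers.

gcd(119, 27) = 1  (119 = 4·27 + 11, 27 = 2·11 + 5, 11 = 2·5 + 1, 5 = 5·1).
gcd(1, 374) = 1.
1 divides 57, so integer solutions exist.

yes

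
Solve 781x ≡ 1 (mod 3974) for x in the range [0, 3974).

1267

gcd(3974, 781) = 1.
By Bézout, 781×(1267) + 3974×(-249) = 1.
So 781×1267 ≡ 1 (mod 3974), and 1267 mod 3974 = 1267.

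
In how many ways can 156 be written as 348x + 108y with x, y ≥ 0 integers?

gcd(348, 108):
  348 = 3×108 + 24
  108 = 4×24 + 12
  24 = 2×12
so gcd(348, 108) = 12.
Back-substitute for Bézout coefficients:
  12 = 108 - 4×24
  ... = 348×(-4) + 108×(13)
Scale by 13: one solution is (-52, 169). Reduce x mod 9: (2, -5).
General: x = 2 + 9t, y = -5 - 29t.
x ≥ 0 ⇒ t ≥ 0; y ≥ 0 ⇒ t ≤ -1. So t ∈ [0, -1]: 0 solutions.

0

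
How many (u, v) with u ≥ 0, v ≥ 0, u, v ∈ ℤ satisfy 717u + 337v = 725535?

gcd(717, 337) = 1  (717 = 2×337 + 43, 337 = 7×43 + 36, 43 = 1×36 + 7, 36 = 5×7 + 1, 7 = 7×1).
Back-substituting, 717×(-47) + 337×(100) = 1.
Scale by 725535: one solution is (-34100145, 72553500). Reduce u mod 337: (211, 1704).
General: u = 211 + 337t, v = 1704 - 717t.
u ≥ 0 ⇒ t ≥ 0; v ≥ 0 ⇒ t ≤ 2. So t ∈ [0, 2]: 3 solutions.

3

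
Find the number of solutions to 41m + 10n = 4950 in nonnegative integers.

gcd(41, 10) = 1.
By Bézout, 41*(1) + 10*(-4) = 1.
One solution: (0, 495).
General: m = 0 + 10t, n = 495 - 41t.
m ≥ 0 ⇒ t ≥ 0; n ≥ 0 ⇒ t ≤ 12. So t ∈ [0, 12]: 13 solutions.

13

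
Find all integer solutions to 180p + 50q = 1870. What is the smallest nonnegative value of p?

gcd(180, 50) = 10.
10 divides 1870, so solutions exist.
By Bézout, 180*(2) + 50*(-7) = 10.
Scale by 1870/10 = 187: (p₀, q₀) = (374, -1309).
General solution: p = 374 + 5t, q = -1309 - 18t for integer t.
p ≥ 0: smallest is 374 mod 5 = 4 (at t = -74), with q = 23.

4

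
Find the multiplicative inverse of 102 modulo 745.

168

gcd(745, 102) = 1.
By Bézout, 102×(168) + 745×(-23) = 1.
So 102×168 ≡ 1 (mod 745), and 168 mod 745 = 168.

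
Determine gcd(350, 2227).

gcd(2227, 350):
  2227 = 6×350 + 127
  350 = 2×127 + 96
  127 = 1×96 + 31
  96 = 3×31 + 3
  31 = 10×3 + 1
  3 = 3×1
so gcd(2227, 350) = 1.

1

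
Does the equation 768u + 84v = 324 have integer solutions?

yes

gcd(768, 84):
  768 = 9*84 + 12
  84 = 7*12
so gcd(768, 84) = 12.
12 divides 324, so integer solutions exist.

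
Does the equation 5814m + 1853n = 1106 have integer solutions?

no

gcd(5814, 1853):
  5814 = 3·1853 + 255
  1853 = 7·255 + 68
  255 = 3·68 + 51
  68 = 1·51 + 17
  51 = 3·17
so gcd(5814, 1853) = 17.
17 does not divide 1106 (remainder 1), so no integer solutions.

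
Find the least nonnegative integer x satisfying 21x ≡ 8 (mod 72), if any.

no solution

gcd(72, 21) = 3  (72 = 3×21 + 9, 21 = 2×9 + 3, 9 = 3×3).
3 does not divide 8, so the congruence has no solution.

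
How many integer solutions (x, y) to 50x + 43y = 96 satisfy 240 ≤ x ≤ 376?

4

gcd(50, 43) = 1  (50 = 1×43 + 7, 43 = 6×7 + 1, 7 = 7×1).
Back-substituting, 50×(-6) + 43×(7) = 1.
Scale by 96: particular solution (-576, 672); reduce x mod 43: (26, -28).
General solution: x = 26 + 43t, y = -28 - 50t for integer t.
240 ≤ 26 + 43t ≤ 376 gives t ∈ [5, 8], which is 4 values.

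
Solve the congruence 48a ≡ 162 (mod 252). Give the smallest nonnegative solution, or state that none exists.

no solution

gcd(252, 48) = 12  (252 = 5*48 + 12, 48 = 4*12).
12 does not divide 162, so the congruence has no solution.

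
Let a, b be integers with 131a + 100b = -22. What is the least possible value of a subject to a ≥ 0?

gcd(131, 100) = 1  (131 = 1*100 + 31, 100 = 3*31 + 7, 31 = 4*7 + 3, 7 = 2*3 + 1, 3 = 3*1).
1 divides -22, so solutions exist.
Back-substituting, 131*(-29) + 100*(38) = 1.
Scale by -22/1 = -22: (a₀, b₀) = (638, -836).
General solution: a = 638 + 100t, b = -836 - 131t for integer t.
a ≥ 0: smallest is 638 mod 100 = 38 (at t = -6), with b = -50.

38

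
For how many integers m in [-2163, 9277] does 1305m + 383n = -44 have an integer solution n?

gcd(1305, 383) = 1  (1305 = 3·383 + 156, 383 = 2·156 + 71, 156 = 2·71 + 14, 71 = 5·14 + 1, 14 = 14·1).
Back-substituting, 1305·(-27) + 383·(92) = 1.
Scale by -44: particular solution (1188, -4048); reduce m mod 383: (39, -133).
General solution: m = 39 + 383t, n = -133 - 1305t for integer t.
-2163 ≤ 39 + 383t ≤ 9277 gives t ∈ [-5, 24], which is 30 values.

30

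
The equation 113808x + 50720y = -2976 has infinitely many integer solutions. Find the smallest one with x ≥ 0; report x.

gcd(113808, 50720):
  113808 = 2×50720 + 12368
  50720 = 4×12368 + 1248
  12368 = 9×1248 + 1136
  1248 = 1×1136 + 112
  1136 = 10×112 + 16
  112 = 7×16
so gcd(113808, 50720) = 16.
16 divides -2976, so solutions exist.
Back-substitute for Bézout coefficients:
  16 = 1136 - 10×112
  ... = 113808×(447) + 50720×(-1003)
Scale by -2976/16 = -186: (x₀, y₀) = (-83142, 186558).
General solution: x = -83142 + 3170t, y = 186558 - 7113t for integer t.
x ≥ 0: smallest is -83142 mod 3170 = 2448 (at t = 27), with y = -5493.

2448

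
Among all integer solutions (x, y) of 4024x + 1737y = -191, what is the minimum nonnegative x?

925

gcd(4024, 1737) = 1.
1 divides -191, so solutions exist.
By Bézout, 4024·(559) + 1737·(-1295) = 1.
Scale by -191/1 = -191: (x₀, y₀) = (-106769, 247345).
General solution: x = -106769 + 1737t, y = 247345 - 4024t for integer t.
x ≥ 0: smallest is -106769 mod 1737 = 925 (at t = 62), with y = -2143.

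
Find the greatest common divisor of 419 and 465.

1

gcd(465, 419) = 1  (465 = 1·419 + 46, 419 = 9·46 + 5, 46 = 9·5 + 1, 5 = 5·1).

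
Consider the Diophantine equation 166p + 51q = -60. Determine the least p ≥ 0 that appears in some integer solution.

15

gcd(166, 51):
  166 = 3×51 + 13
  51 = 3×13 + 12
  13 = 1×12 + 1
  12 = 12×1
so gcd(166, 51) = 1.
1 divides -60, so solutions exist.
Back-substitute for Bézout coefficients:
  1 = 13 - 1×12
  ... = 166×(4) + 51×(-13)
Scale by -60/1 = -60: (p₀, q₀) = (-240, 780).
General solution: p = -240 + 51t, q = 780 - 166t for integer t.
p ≥ 0: smallest is -240 mod 51 = 15 (at t = 5), with q = -50.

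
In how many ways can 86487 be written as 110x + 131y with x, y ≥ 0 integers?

6

gcd(131, 110):
  131 = 1×110 + 21
  110 = 5×21 + 5
  21 = 4×5 + 1
  5 = 5×1
so gcd(131, 110) = 1.
Back-substitute for Bézout coefficients:
  1 = 21 - 4×5
  ... = 110×(-25) + 131×(21)
Scale by 86487: one solution is (-2162175, 1816227). Reduce x mod 131: (111, 567).
General: x = 111 + 131t, y = 567 - 110t.
x ≥ 0 ⇒ t ≥ 0; y ≥ 0 ⇒ t ≤ 5. So t ∈ [0, 5]: 6 solutions.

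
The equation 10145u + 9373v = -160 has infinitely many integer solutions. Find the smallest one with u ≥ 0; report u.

5779

gcd(10145, 9373) = 1.
1 divides -160, so solutions exist.
By Bézout, 10145·(-1032) + 9373·(1117) = 1.
Scale by -160/1 = -160: (u₀, v₀) = (165120, -178720).
General solution: u = 165120 + 9373t, v = -178720 - 10145t for integer t.
u ≥ 0: smallest is 165120 mod 9373 = 5779 (at t = -17), with v = -6255.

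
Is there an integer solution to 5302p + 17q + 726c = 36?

yes

gcd(5302, 17) = 1.
gcd(1, 726) = 1.
1 divides 36, so integer solutions exist.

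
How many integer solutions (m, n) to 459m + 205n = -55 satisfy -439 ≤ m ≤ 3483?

gcd(459, 205):
  459 = 2·205 + 49
  205 = 4·49 + 9
  49 = 5·9 + 4
  9 = 2·4 + 1
  4 = 4·1
so gcd(459, 205) = 1.
Back-substitute for Bézout coefficients:
  1 = 9 - 2·4
  ... = 459·(-46) + 205·(103)
Scale by -55: particular solution (2530, -5665); reduce m mod 205: (70, -157).
General solution: m = 70 + 205t, n = -157 - 459t for integer t.
-439 ≤ 70 + 205t ≤ 3483 gives t ∈ [-2, 16], which is 19 values.

19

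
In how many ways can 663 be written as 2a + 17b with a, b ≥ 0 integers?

20

gcd(17, 2):
  17 = 8*2 + 1
  2 = 2*1
so gcd(17, 2) = 1.
Back-substitute for Bézout coefficients:
  1 = 17 - 8*2
  ... = 2*(-8) + 17*(1)
Scale by 663: one solution is (-5304, 663). Reduce a mod 17: (0, 39).
General: a = 0 + 17t, b = 39 - 2t.
a ≥ 0 ⇒ t ≥ 0; b ≥ 0 ⇒ t ≤ 19. So t ∈ [0, 19]: 20 solutions.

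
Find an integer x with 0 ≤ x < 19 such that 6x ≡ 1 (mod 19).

gcd(19, 6) = 1  (19 = 3*6 + 1, 6 = 6*1).
Back-substituting, 6*(-3) + 19*(1) = 1.
So 6*-3 ≡ 1 (mod 19), and -3 mod 19 = 16.

16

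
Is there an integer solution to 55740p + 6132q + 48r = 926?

no

gcd(55740, 6132) = 12  (55740 = 9·6132 + 552, 6132 = 11·552 + 60, 552 = 9·60 + 12, 60 = 5·12).
gcd(12, 48) = 12.
12 does not divide 926 (remainder 2), so no integer solutions.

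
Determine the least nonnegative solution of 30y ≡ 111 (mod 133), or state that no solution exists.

gcd(133, 30):
  133 = 4×30 + 13
  30 = 2×13 + 4
  13 = 3×4 + 1
  4 = 4×1
so gcd(133, 30) = 1.
1 divides 111, so solutions exist.
Back-substitute for Bézout coefficients:
  1 = 13 - 3×4
  ... = 30×(-31) + 133×(7)
So 30×(-31) ≡ 1 (mod 133); multiply by 111: y ≡ -3441 (mod 133).
Smallest nonnegative: y = -3441 mod 133 = 17.

17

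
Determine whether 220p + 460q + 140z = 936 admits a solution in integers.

gcd(460, 220) = 20  (460 = 2*220 + 20, 220 = 11*20).
gcd(20, 140) = 20.
20 does not divide 936 (remainder 16), so no integer solutions.

no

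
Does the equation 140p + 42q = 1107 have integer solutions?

gcd(140, 42):
  140 = 3×42 + 14
  42 = 3×14
so gcd(140, 42) = 14.
14 does not divide 1107 (remainder 1), so no integer solutions.

no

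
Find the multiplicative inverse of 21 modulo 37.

gcd(37, 21) = 1.
By Bézout, 21×(-7) + 37×(4) = 1.
So 21×-7 ≡ 1 (mod 37), and -7 mod 37 = 30.

30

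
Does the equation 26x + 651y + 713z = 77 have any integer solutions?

gcd(651, 26):
  651 = 25×26 + 1
  26 = 26×1
so gcd(651, 26) = 1.
gcd(1, 713) = 1.
1 divides 77, so integer solutions exist.

yes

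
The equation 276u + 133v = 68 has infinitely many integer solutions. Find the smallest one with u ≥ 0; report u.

60

gcd(276, 133):
  276 = 2·133 + 10
  133 = 13·10 + 3
  10 = 3·3 + 1
  3 = 3·1
so gcd(276, 133) = 1.
1 divides 68, so solutions exist.
Back-substitute for Bézout coefficients:
  1 = 10 - 3·3
  ... = 276·(40) + 133·(-83)
Scale by 68/1 = 68: (u₀, v₀) = (2720, -5644).
General solution: u = 2720 + 133t, v = -5644 - 276t for integer t.
u ≥ 0: smallest is 2720 mod 133 = 60 (at t = -20), with v = -124.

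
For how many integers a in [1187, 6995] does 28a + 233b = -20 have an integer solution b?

25

gcd(233, 28) = 1.
By Bézout, 28·(25) + 233·(-3) = 1.
Particular solution: (199, -24).
General solution: a = 199 + 233t, b = -24 - 28t for integer t.
1187 ≤ 199 + 233t ≤ 6995 gives t ∈ [5, 29], which is 25 values.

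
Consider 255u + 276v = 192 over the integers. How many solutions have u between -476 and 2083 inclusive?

28

gcd(276, 255) = 3.
By Bézout, 255·(13) + 276·(-12) = 3.
Particular solution: (4, -3).
General solution: u = 4 + 92t, v = -3 - 85t for integer t.
-476 ≤ 4 + 92t ≤ 2083 gives t ∈ [-5, 22], which is 28 values.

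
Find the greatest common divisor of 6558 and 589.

gcd(6558, 589):
  6558 = 11·589 + 79
  589 = 7·79 + 36
  79 = 2·36 + 7
  36 = 5·7 + 1
  7 = 7·1
so gcd(6558, 589) = 1.

1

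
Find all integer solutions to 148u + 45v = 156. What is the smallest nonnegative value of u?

12

gcd(148, 45):
  148 = 3*45 + 13
  45 = 3*13 + 6
  13 = 2*6 + 1
  6 = 6*1
so gcd(148, 45) = 1.
1 divides 156, so solutions exist.
Back-substitute for Bézout coefficients:
  1 = 13 - 2*6
  ... = 148*(7) + 45*(-23)
Scale by 156/1 = 156: (u₀, v₀) = (1092, -3588).
General solution: u = 1092 + 45t, v = -3588 - 148t for integer t.
u ≥ 0: smallest is 1092 mod 45 = 12 (at t = -24), with v = -36.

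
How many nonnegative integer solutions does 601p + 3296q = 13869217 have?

7

gcd(3296, 601):
  3296 = 5*601 + 291
  601 = 2*291 + 19
  291 = 15*19 + 6
  19 = 3*6 + 1
  6 = 6*1
so gcd(3296, 601) = 1.
Back-substitute for Bézout coefficients:
  1 = 19 - 3*6
  ... = 601*(521) + 3296*(-95)
Scale by 13869217: one solution is (7225862057, -1317575615). Reduce p mod 3296: (1705, 3897).
General: p = 1705 + 3296t, q = 3897 - 601t.
p ≥ 0 ⇒ t ≥ 0; q ≥ 0 ⇒ t ≤ 6. So t ∈ [0, 6]: 7 solutions.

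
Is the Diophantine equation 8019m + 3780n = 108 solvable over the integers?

gcd(8019, 3780):
  8019 = 2×3780 + 459
  3780 = 8×459 + 108
  459 = 4×108 + 27
  108 = 4×27
so gcd(8019, 3780) = 27.
27 divides 108, so integer solutions exist.

yes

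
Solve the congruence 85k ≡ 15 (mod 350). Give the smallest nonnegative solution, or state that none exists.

29

gcd(350, 85) = 5  (350 = 4·85 + 10, 85 = 8·10 + 5, 10 = 2·5).
5 divides 15, so solutions exist.
Back-substituting, 85·(33) + 350·(-8) = 5.
So 85·(33) ≡ 5 (mod 350); multiply by 3: k ≡ 99 (mod 70).
Smallest nonnegative: k = 99 mod 70 = 29.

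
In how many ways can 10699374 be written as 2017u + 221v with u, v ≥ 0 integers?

gcd(2017, 221) = 1  (2017 = 9×221 + 28, 221 = 7×28 + 25, 28 = 1×25 + 3, 25 = 8×3 + 1, 3 = 3×1).
Back-substituting, 2017×(-71) + 221×(648) = 1.
Scale by 10699374: one solution is (-759655554, 6933194352). Reduce u mod 221: (122, 47300).
General: u = 122 + 221t, v = 47300 - 2017t.
u ≥ 0 ⇒ t ≥ 0; v ≥ 0 ⇒ t ≤ 23. So t ∈ [0, 23]: 24 solutions.

24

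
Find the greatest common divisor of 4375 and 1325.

gcd(4375, 1325) = 25  (4375 = 3·1325 + 400, 1325 = 3·400 + 125, 400 = 3·125 + 25, 125 = 5·25).

25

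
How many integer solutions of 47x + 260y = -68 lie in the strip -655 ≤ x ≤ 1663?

9

gcd(260, 47):
  260 = 5*47 + 25
  47 = 1*25 + 22
  25 = 1*22 + 3
  22 = 7*3 + 1
  3 = 3*1
so gcd(260, 47) = 1.
Back-substitute for Bézout coefficients:
  1 = 22 - 7*3
  ... = 47*(83) + 260*(-15)
Scale by -68: particular solution (-5644, 1020); reduce x mod 260: (76, -14).
General solution: x = 76 + 260t, y = -14 - 47t for integer t.
-655 ≤ 76 + 260t ≤ 1663 gives t ∈ [-2, 6], which is 9 values.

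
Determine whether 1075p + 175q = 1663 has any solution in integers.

no

gcd(1075, 175) = 25.
25 does not divide 1663 (remainder 13), so no integer solutions.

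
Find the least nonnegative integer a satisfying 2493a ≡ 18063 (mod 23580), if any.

gcd(23580, 2493):
  23580 = 9*2493 + 1143
  2493 = 2*1143 + 207
  1143 = 5*207 + 108
  207 = 1*108 + 99
  108 = 1*99 + 9
  99 = 11*9
so gcd(23580, 2493) = 9.
9 divides 18063, so solutions exist.
Back-substitute for Bézout coefficients:
  9 = 108 - 1*99
  ... = 2493*(-227) + 23580*(24)
So 2493*(-227) ≡ 9 (mod 23580); multiply by 2007: a ≡ -455589 (mod 2620).
Smallest nonnegative: a = -455589 mod 2620 = 291.

291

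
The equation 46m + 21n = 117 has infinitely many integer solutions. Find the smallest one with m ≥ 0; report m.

gcd(46, 21) = 1.
1 divides 117, so solutions exist.
By Bézout, 46×(-5) + 21×(11) = 1.
Scale by 117/1 = 117: (m₀, n₀) = (-585, 1287).
General solution: m = -585 + 21t, n = 1287 - 46t for integer t.
m ≥ 0: smallest is -585 mod 21 = 3 (at t = 28), with n = -1.

3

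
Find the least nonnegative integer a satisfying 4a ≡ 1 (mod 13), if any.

gcd(13, 4) = 1  (13 = 3×4 + 1, 4 = 4×1).
1 divides 1, so solutions exist.
Back-substituting, 4×(-3) + 13×(1) = 1.
So 4×(-3) ≡ 1 (mod 13); multiply by 1: a ≡ -3 (mod 13).
Smallest nonnegative: a = -3 mod 13 = 10.

10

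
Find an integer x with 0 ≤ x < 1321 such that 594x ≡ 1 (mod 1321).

gcd(1321, 594):
  1321 = 2*594 + 133
  594 = 4*133 + 62
  133 = 2*62 + 9
  62 = 6*9 + 8
  9 = 1*8 + 1
  8 = 8*1
so gcd(1321, 594) = 1.
Back-substitute for Bézout coefficients:
  1 = 9 - 1*8
  ... = 594*(-149) + 1321*(67)
So 594*-149 ≡ 1 (mod 1321), and -149 mod 1321 = 1172.

1172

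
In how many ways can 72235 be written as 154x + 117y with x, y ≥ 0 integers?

gcd(154, 117) = 1.
By Bézout, 154·(19) + 117·(-25) = 1.
One solution: (55, 545).
General: x = 55 + 117t, y = 545 - 154t.
x ≥ 0 ⇒ t ≥ 0; y ≥ 0 ⇒ t ≤ 3. So t ∈ [0, 3]: 4 solutions.

4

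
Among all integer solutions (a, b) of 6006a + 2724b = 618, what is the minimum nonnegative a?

377

gcd(6006, 2724):
  6006 = 2·2724 + 558
  2724 = 4·558 + 492
  558 = 1·492 + 66
  492 = 7·66 + 30
  66 = 2·30 + 6
  30 = 5·6
so gcd(6006, 2724) = 6.
6 divides 618, so solutions exist.
Back-substitute for Bézout coefficients:
  6 = 66 - 2·30
  ... = 6006·(83) + 2724·(-183)
Scale by 618/6 = 103: (a₀, b₀) = (8549, -18849).
General solution: a = 8549 + 454t, b = -18849 - 1001t for integer t.
a ≥ 0: smallest is 8549 mod 454 = 377 (at t = -18), with b = -831.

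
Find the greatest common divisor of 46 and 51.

1

gcd(51, 46):
  51 = 1·46 + 5
  46 = 9·5 + 1
  5 = 5·1
so gcd(51, 46) = 1.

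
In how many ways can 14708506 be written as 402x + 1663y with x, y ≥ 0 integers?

22

gcd(1663, 402):
  1663 = 4·402 + 55
  402 = 7·55 + 17
  55 = 3·17 + 4
  17 = 4·4 + 1
  4 = 4·1
so gcd(1663, 402) = 1.
Back-substitute for Bézout coefficients:
  1 = 17 - 4·4
  ... = 402·(393) + 1663·(-95)
Scale by 14708506: one solution is (5780442858, -1397308070). Reduce x mod 1663: (1202, 8554).
General: x = 1202 + 1663t, y = 8554 - 402t.
x ≥ 0 ⇒ t ≥ 0; y ≥ 0 ⇒ t ≤ 21. So t ∈ [0, 21]: 22 solutions.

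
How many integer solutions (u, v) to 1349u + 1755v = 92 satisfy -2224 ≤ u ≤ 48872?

29

gcd(1755, 1349) = 1  (1755 = 1×1349 + 406, 1349 = 3×406 + 131, 406 = 3×131 + 13, 131 = 10×13 + 1, 13 = 13×1).
Back-substituting, 1349×(134) + 1755×(-103) = 1.
Scale by 92: particular solution (12328, -9476); reduce u mod 1755: (43, -33).
General solution: u = 43 + 1755t, v = -33 - 1349t for integer t.
-2224 ≤ 43 + 1755t ≤ 48872 gives t ∈ [-1, 27], which is 29 values.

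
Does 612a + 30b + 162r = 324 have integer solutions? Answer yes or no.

gcd(612, 30) = 6  (612 = 20*30 + 12, 30 = 2*12 + 6, 12 = 2*6).
gcd(6, 162) = 6.
6 divides 324, so integer solutions exist.

yes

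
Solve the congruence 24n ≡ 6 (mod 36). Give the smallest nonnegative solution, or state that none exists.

gcd(36, 24) = 12  (36 = 1×24 + 12, 24 = 2×12).
12 does not divide 6, so the congruence has no solution.

no solution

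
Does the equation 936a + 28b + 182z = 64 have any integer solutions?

gcd(936, 28) = 4  (936 = 33·28 + 12, 28 = 2·12 + 4, 12 = 3·4).
gcd(4, 182) = 2.
2 divides 64, so integer solutions exist.

yes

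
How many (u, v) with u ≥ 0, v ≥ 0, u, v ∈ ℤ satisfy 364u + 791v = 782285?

gcd(791, 364) = 7  (791 = 2*364 + 63, 364 = 5*63 + 49, 63 = 1*49 + 14, 49 = 3*14 + 7, 14 = 2*7).
Back-substituting, 364*(50) + 791*(-23) = 7.
Scale by 111755: one solution is (5587750, -2570365). Reduce u mod 113: (13, 983).
General: u = 13 + 113t, v = 983 - 52t.
u ≥ 0 ⇒ t ≥ 0; v ≥ 0 ⇒ t ≤ 18. So t ∈ [0, 18]: 19 solutions.

19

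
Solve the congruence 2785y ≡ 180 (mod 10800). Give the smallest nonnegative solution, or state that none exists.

gcd(10800, 2785) = 5  (10800 = 3·2785 + 2445, 2785 = 1·2445 + 340, 2445 = 7·340 + 65, 340 = 5·65 + 15, 65 = 4·15 + 5, 15 = 3·5).
5 divides 180, so solutions exist.
Back-substituting, 2785·(-667) + 10800·(172) = 5.
So 2785·(-667) ≡ 5 (mod 10800); multiply by 36: y ≡ -24012 (mod 2160).
Smallest nonnegative: y = -24012 mod 2160 = 1908.

1908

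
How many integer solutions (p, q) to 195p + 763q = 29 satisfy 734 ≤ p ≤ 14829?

gcd(763, 195) = 1  (763 = 3·195 + 178, 195 = 1·178 + 17, 178 = 10·17 + 8, 17 = 2·8 + 1, 8 = 8·1).
Back-substituting, 195·(90) + 763·(-23) = 1.
Scale by 29: particular solution (2610, -667); reduce p mod 763: (321, -82).
General solution: p = 321 + 763t, q = -82 - 195t for integer t.
734 ≤ 321 + 763t ≤ 14829 gives t ∈ [1, 19], which is 19 values.

19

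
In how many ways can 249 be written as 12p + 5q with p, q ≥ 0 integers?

gcd(12, 5):
  12 = 2*5 + 2
  5 = 2*2 + 1
  2 = 2*1
so gcd(12, 5) = 1.
Back-substitute for Bézout coefficients:
  1 = 5 - 2*2
  ... = 12*(-2) + 5*(5)
Scale by 249: one solution is (-498, 1245). Reduce p mod 5: (2, 45).
General: p = 2 + 5t, q = 45 - 12t.
p ≥ 0 ⇒ t ≥ 0; q ≥ 0 ⇒ t ≤ 3. So t ∈ [0, 3]: 4 solutions.

4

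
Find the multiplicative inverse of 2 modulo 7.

gcd(7, 2) = 1  (7 = 3*2 + 1, 2 = 2*1).
Back-substituting, 2*(-3) + 7*(1) = 1.
So 2*-3 ≡ 1 (mod 7), and -3 mod 7 = 4.

4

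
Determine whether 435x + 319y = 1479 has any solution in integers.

yes

gcd(435, 319) = 29  (435 = 1·319 + 116, 319 = 2·116 + 87, 116 = 1·87 + 29, 87 = 3·29).
29 divides 1479, so integer solutions exist.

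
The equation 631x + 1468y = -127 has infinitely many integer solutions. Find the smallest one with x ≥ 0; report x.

gcd(1468, 631):
  1468 = 2*631 + 206
  631 = 3*206 + 13
  206 = 15*13 + 11
  13 = 1*11 + 2
  11 = 5*2 + 1
  2 = 2*1
so gcd(1468, 631) = 1.
1 divides -127, so solutions exist.
Back-substitute for Bézout coefficients:
  1 = 11 - 5*2
  ... = 631*(-677) + 1468*(291)
Scale by -127/1 = -127: (x₀, y₀) = (85979, -36957).
General solution: x = 85979 + 1468t, y = -36957 - 631t for integer t.
x ≥ 0: smallest is 85979 mod 1468 = 835 (at t = -58), with y = -359.

835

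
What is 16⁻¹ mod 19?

6

gcd(19, 16) = 1  (19 = 1*16 + 3, 16 = 5*3 + 1, 3 = 3*1).
Back-substituting, 16*(6) + 19*(-5) = 1.
So 16*6 ≡ 1 (mod 19), and 6 mod 19 = 6.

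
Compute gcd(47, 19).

1

gcd(47, 19):
  47 = 2·19 + 9
  19 = 2·9 + 1
  9 = 9·1
so gcd(47, 19) = 1.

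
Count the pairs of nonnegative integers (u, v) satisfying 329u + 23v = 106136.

14

gcd(329, 23) = 1.
By Bézout, 329×(10) + 23×(-143) = 1.
One solution: (2, 4586).
General: u = 2 + 23t, v = 4586 - 329t.
u ≥ 0 ⇒ t ≥ 0; v ≥ 0 ⇒ t ≤ 13. So t ∈ [0, 13]: 14 solutions.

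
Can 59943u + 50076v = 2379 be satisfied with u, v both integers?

gcd(59943, 50076) = 39.
39 divides 2379, so integer solutions exist.

yes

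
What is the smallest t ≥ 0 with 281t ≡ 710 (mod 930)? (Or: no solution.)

820

gcd(930, 281) = 1  (930 = 3×281 + 87, 281 = 3×87 + 20, 87 = 4×20 + 7, 20 = 2×7 + 6, 7 = 1×6 + 1, 6 = 6×1).
1 divides 710, so solutions exist.
Back-substituting, 281×(-139) + 930×(42) = 1.
So 281×(-139) ≡ 1 (mod 930); multiply by 710: t ≡ -98690 (mod 930).
Smallest nonnegative: t = -98690 mod 930 = 820.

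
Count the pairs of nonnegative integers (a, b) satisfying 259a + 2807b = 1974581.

gcd(2807, 259):
  2807 = 10×259 + 217
  259 = 1×217 + 42
  217 = 5×42 + 7
  42 = 6×7
so gcd(2807, 259) = 7.
Back-substitute for Bézout coefficients:
  7 = 217 - 5×42
  ... = 259×(-65) + 2807×(6)
Scale by 282083: one solution is (-18335395, 1692498). Reduce a mod 401: (330, 673).
General: a = 330 + 401t, b = 673 - 37t.
a ≥ 0 ⇒ t ≥ 0; b ≥ 0 ⇒ t ≤ 18. So t ∈ [0, 18]: 19 solutions.

19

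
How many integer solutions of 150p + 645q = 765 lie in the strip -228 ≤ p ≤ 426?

gcd(645, 150) = 15.
By Bézout, 150*(13) + 645*(-3) = 15.
Particular solution: (18, -3).
General solution: p = 18 + 43t, q = -3 - 10t for integer t.
-228 ≤ 18 + 43t ≤ 426 gives t ∈ [-5, 9], which is 15 values.

15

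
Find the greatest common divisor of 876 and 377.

1

gcd(876, 377) = 1  (876 = 2*377 + 122, 377 = 3*122 + 11, 122 = 11*11 + 1, 11 = 11*1).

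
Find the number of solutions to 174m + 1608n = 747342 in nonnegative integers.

16

gcd(1608, 174) = 6.
By Bézout, 174·(37) + 1608·(-4) = 6.
One solution: (81, 456).
General: m = 81 + 268t, n = 456 - 29t.
m ≥ 0 ⇒ t ≥ 0; n ≥ 0 ⇒ t ≤ 15. So t ∈ [0, 15]: 16 solutions.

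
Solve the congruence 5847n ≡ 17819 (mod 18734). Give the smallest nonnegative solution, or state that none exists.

gcd(18734, 5847) = 1.
1 divides 17819, so solutions exist.
By Bézout, 5847×(-1429) + 18734×(446) = 1.
So 5847×(-1429) ≡ 1 (mod 18734); multiply by 17819: n ≡ -25463351 (mod 18734).
Smallest nonnegative: n = -25463351 mod 18734 = 14889.

14889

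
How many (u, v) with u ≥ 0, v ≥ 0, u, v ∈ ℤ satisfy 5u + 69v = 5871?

gcd(69, 5) = 1  (69 = 13×5 + 4, 5 = 1×4 + 1, 4 = 4×1).
Back-substituting, 5×(14) + 69×(-1) = 1.
Scale by 5871: one solution is (82194, -5871). Reduce u mod 69: (15, 84).
General: u = 15 + 69t, v = 84 - 5t.
u ≥ 0 ⇒ t ≥ 0; v ≥ 0 ⇒ t ≤ 16. So t ∈ [0, 16]: 17 solutions.

17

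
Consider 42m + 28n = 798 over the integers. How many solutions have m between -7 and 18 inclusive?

gcd(42, 28) = 14.
By Bézout, 42×(1) + 28×(-1) = 14.
Particular solution: (1, 27).
General solution: m = 1 + 2t, n = 27 - 3t for integer t.
-7 ≤ 1 + 2t ≤ 18 gives t ∈ [-4, 8], which is 13 values.

13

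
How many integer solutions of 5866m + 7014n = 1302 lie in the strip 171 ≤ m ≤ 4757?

9

gcd(7014, 5866) = 14.
By Bézout, 5866*(-55) + 7014*(46) = 14.
Particular solution: (396, -331).
General solution: m = 396 + 501t, n = -331 - 419t for integer t.
171 ≤ 396 + 501t ≤ 4757 gives t ∈ [0, 8], which is 9 values.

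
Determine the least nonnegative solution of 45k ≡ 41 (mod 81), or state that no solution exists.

no solution

gcd(81, 45):
  81 = 1×45 + 36
  45 = 1×36 + 9
  36 = 4×9
so gcd(81, 45) = 9.
9 does not divide 41, so the congruence has no solution.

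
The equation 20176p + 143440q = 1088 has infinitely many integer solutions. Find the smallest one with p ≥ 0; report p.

gcd(143440, 20176) = 16.
16 divides 1088, so solutions exist.
By Bézout, 20176×(-1884) + 143440×(265) = 16.
Scale by 1088/16 = 68: (p₀, q₀) = (-128112, 18020).
General solution: p = -128112 + 8965t, q = 18020 - 1261t for integer t.
p ≥ 0: smallest is -128112 mod 8965 = 6363 (at t = 15), with q = -895.

6363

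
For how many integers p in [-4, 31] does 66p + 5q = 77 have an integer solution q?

7

gcd(66, 5) = 1.
By Bézout, 66·(1) + 5·(-13) = 1.
Particular solution: (2, -11).
General solution: p = 2 + 5t, q = -11 - 66t for integer t.
-4 ≤ 2 + 5t ≤ 31 gives t ∈ [-1, 5], which is 7 values.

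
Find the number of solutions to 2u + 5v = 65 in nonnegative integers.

gcd(5, 2) = 1.
By Bézout, 2×(-2) + 5×(1) = 1.
One solution: (0, 13).
General: u = 0 + 5t, v = 13 - 2t.
u ≥ 0 ⇒ t ≥ 0; v ≥ 0 ⇒ t ≤ 6. So t ∈ [0, 6]: 7 solutions.

7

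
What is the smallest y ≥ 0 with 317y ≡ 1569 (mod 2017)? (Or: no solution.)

gcd(2017, 317):
  2017 = 6·317 + 115
  317 = 2·115 + 87
  115 = 1·87 + 28
  87 = 3·28 + 3
  28 = 9·3 + 1
  3 = 3·1
so gcd(2017, 317) = 1.
1 divides 1569, so solutions exist.
Back-substitute for Bézout coefficients:
  1 = 28 - 9·3
  ... = 317·(-649) + 2017·(102)
So 317·(-649) ≡ 1 (mod 2017); multiply by 1569: y ≡ -1018281 (mod 2017).
Smallest nonnegative: y = -1018281 mod 2017 = 304.

304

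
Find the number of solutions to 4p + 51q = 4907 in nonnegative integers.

gcd(51, 4) = 1  (51 = 12*4 + 3, 4 = 1*3 + 1, 3 = 3*1).
Back-substituting, 4*(13) + 51*(-1) = 1.
Scale by 4907: one solution is (63791, -4907). Reduce p mod 51: (41, 93).
General: p = 41 + 51t, q = 93 - 4t.
p ≥ 0 ⇒ t ≥ 0; q ≥ 0 ⇒ t ≤ 23. So t ∈ [0, 23]: 24 solutions.

24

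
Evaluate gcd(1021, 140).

gcd(1021, 140):
  1021 = 7·140 + 41
  140 = 3·41 + 17
  41 = 2·17 + 7
  17 = 2·7 + 3
  7 = 2·3 + 1
  3 = 3·1
so gcd(1021, 140) = 1.

1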